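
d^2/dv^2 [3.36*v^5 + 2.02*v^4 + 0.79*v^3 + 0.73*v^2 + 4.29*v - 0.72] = 67.2*v^3 + 24.24*v^2 + 4.74*v + 1.46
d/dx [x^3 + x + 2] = 3*x^2 + 1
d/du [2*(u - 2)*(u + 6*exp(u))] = 12*u*exp(u) + 4*u - 12*exp(u) - 4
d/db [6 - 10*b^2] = -20*b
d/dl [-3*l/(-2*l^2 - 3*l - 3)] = 3*(3 - 2*l^2)/(4*l^4 + 12*l^3 + 21*l^2 + 18*l + 9)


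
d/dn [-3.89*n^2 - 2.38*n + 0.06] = -7.78*n - 2.38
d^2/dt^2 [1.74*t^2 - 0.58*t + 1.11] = 3.48000000000000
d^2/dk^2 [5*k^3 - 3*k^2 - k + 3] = 30*k - 6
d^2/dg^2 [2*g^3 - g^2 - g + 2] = 12*g - 2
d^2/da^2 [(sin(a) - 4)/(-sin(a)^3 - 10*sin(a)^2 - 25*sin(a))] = 2*(2*sin(a)^2 - 23*sin(a) - 43 - 26/sin(a) + 80/sin(a)^2 + 100/sin(a)^3)/(sin(a) + 5)^4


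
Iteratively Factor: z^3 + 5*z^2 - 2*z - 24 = (z + 3)*(z^2 + 2*z - 8) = (z - 2)*(z + 3)*(z + 4)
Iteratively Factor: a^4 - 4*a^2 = (a + 2)*(a^3 - 2*a^2) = a*(a + 2)*(a^2 - 2*a) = a*(a - 2)*(a + 2)*(a)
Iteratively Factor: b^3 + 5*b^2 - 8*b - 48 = (b - 3)*(b^2 + 8*b + 16) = (b - 3)*(b + 4)*(b + 4)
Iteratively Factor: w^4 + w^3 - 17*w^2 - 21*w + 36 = (w - 1)*(w^3 + 2*w^2 - 15*w - 36) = (w - 4)*(w - 1)*(w^2 + 6*w + 9) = (w - 4)*(w - 1)*(w + 3)*(w + 3)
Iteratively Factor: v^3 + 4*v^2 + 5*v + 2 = (v + 1)*(v^2 + 3*v + 2) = (v + 1)^2*(v + 2)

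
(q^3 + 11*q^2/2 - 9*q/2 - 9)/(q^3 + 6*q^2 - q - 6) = (q - 3/2)/(q - 1)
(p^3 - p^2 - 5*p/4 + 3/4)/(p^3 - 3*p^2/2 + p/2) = (2*p^2 - p - 3)/(2*p*(p - 1))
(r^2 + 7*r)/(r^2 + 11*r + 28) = r/(r + 4)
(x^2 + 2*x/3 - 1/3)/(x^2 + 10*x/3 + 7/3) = (3*x - 1)/(3*x + 7)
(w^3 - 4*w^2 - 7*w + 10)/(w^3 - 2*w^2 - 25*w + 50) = (w^2 + w - 2)/(w^2 + 3*w - 10)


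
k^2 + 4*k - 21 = (k - 3)*(k + 7)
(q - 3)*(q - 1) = q^2 - 4*q + 3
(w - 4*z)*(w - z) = w^2 - 5*w*z + 4*z^2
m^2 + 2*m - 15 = (m - 3)*(m + 5)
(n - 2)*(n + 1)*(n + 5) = n^3 + 4*n^2 - 7*n - 10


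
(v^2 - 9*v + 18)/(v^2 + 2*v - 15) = (v - 6)/(v + 5)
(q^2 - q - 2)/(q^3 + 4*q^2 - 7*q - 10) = 1/(q + 5)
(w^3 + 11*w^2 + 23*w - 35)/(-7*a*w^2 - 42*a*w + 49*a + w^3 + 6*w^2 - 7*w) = (w + 5)/(-7*a + w)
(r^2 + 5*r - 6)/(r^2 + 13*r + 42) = (r - 1)/(r + 7)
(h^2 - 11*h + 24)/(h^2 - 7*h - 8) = (h - 3)/(h + 1)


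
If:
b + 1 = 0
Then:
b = -1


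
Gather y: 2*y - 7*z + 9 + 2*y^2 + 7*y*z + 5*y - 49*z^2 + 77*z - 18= 2*y^2 + y*(7*z + 7) - 49*z^2 + 70*z - 9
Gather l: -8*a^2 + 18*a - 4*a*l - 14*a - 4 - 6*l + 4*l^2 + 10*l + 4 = -8*a^2 + 4*a + 4*l^2 + l*(4 - 4*a)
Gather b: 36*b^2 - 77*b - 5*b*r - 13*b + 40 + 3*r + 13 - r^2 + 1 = 36*b^2 + b*(-5*r - 90) - r^2 + 3*r + 54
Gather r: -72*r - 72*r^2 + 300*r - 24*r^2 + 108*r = -96*r^2 + 336*r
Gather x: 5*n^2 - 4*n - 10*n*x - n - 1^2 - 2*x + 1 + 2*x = 5*n^2 - 10*n*x - 5*n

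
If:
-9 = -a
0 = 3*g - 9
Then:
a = 9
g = 3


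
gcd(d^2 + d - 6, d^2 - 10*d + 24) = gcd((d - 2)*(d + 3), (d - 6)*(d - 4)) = 1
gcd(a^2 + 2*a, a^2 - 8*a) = a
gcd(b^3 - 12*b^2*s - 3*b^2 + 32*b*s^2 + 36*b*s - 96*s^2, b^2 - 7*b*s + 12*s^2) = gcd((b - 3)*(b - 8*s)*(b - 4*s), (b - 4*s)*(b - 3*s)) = -b + 4*s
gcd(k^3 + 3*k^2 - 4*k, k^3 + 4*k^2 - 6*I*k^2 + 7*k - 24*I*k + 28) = k + 4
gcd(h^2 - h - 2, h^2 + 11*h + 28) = 1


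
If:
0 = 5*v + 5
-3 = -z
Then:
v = -1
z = 3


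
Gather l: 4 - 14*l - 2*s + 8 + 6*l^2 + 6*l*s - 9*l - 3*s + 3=6*l^2 + l*(6*s - 23) - 5*s + 15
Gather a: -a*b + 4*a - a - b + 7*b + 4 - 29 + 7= a*(3 - b) + 6*b - 18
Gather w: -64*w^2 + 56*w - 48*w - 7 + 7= -64*w^2 + 8*w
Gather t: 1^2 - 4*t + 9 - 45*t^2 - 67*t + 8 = -45*t^2 - 71*t + 18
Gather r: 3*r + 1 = 3*r + 1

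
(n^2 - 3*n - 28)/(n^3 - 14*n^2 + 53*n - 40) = (n^2 - 3*n - 28)/(n^3 - 14*n^2 + 53*n - 40)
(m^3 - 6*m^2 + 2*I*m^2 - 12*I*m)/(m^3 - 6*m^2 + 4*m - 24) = m/(m - 2*I)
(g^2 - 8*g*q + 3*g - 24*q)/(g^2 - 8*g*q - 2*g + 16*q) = (g + 3)/(g - 2)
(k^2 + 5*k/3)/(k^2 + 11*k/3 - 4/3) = k*(3*k + 5)/(3*k^2 + 11*k - 4)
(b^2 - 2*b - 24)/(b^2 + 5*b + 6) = (b^2 - 2*b - 24)/(b^2 + 5*b + 6)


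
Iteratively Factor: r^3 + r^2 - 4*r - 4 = (r + 1)*(r^2 - 4) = (r + 1)*(r + 2)*(r - 2)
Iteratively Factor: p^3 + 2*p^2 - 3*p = (p - 1)*(p^2 + 3*p) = p*(p - 1)*(p + 3)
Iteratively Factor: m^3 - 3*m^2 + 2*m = (m - 1)*(m^2 - 2*m) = (m - 2)*(m - 1)*(m)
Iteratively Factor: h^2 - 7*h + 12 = (h - 3)*(h - 4)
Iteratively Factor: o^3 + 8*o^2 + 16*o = (o + 4)*(o^2 + 4*o) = o*(o + 4)*(o + 4)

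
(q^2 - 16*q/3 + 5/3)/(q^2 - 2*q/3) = (3*q^2 - 16*q + 5)/(q*(3*q - 2))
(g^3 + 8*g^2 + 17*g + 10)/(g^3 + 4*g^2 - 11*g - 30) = (g + 1)/(g - 3)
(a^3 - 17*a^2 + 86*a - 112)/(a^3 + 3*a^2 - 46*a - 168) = (a^2 - 10*a + 16)/(a^2 + 10*a + 24)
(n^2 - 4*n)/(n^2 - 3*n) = (n - 4)/(n - 3)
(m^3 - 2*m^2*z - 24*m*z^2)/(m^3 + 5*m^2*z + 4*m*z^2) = (m - 6*z)/(m + z)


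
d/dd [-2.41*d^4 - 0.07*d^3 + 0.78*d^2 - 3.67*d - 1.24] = -9.64*d^3 - 0.21*d^2 + 1.56*d - 3.67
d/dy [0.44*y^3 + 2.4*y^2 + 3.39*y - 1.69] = 1.32*y^2 + 4.8*y + 3.39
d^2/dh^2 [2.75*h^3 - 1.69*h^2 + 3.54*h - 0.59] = 16.5*h - 3.38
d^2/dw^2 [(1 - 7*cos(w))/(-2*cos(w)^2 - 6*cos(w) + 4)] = (-63*(1 - cos(2*w))^2*cos(w) + 25*(1 - cos(2*w))^2 + 7*cos(w) + 38*cos(2*w) - 117*cos(3*w) + 14*cos(5*w) + 186)/(6*cos(w) + cos(2*w) - 3)^3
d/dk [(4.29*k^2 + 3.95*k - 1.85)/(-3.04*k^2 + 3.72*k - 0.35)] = (27.9668*k^2 - 14.251*k + 5.4995)/(9.2416*k^4 - 22.6176*k^3 + 15.9664*k^2 - 2.604*k + 0.1225)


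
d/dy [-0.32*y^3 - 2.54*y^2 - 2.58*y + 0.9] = -0.96*y^2 - 5.08*y - 2.58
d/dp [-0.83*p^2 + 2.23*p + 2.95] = 2.23 - 1.66*p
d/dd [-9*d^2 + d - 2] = 1 - 18*d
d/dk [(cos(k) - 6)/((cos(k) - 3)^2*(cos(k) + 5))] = (-13*cos(k) + cos(2*k) - 26)*sin(k)/((cos(k) - 3)^3*(cos(k) + 5)^2)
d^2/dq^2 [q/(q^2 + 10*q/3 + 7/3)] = 6*(4*q*(3*q + 5)^2 - (9*q + 10)*(3*q^2 + 10*q + 7))/(3*q^2 + 10*q + 7)^3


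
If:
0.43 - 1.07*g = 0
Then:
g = 0.40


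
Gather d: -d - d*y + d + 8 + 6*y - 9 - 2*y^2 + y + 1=-d*y - 2*y^2 + 7*y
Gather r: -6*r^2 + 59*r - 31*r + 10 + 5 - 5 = -6*r^2 + 28*r + 10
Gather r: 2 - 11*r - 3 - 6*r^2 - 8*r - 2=-6*r^2 - 19*r - 3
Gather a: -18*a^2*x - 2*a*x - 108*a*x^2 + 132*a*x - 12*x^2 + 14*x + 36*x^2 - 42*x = -18*a^2*x + a*(-108*x^2 + 130*x) + 24*x^2 - 28*x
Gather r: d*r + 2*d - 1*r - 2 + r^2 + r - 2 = d*r + 2*d + r^2 - 4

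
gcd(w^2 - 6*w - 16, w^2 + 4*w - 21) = 1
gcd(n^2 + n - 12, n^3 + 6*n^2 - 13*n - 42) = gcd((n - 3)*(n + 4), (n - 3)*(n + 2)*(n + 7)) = n - 3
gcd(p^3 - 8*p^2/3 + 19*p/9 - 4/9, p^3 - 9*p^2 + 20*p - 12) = p - 1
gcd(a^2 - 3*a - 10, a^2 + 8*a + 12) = a + 2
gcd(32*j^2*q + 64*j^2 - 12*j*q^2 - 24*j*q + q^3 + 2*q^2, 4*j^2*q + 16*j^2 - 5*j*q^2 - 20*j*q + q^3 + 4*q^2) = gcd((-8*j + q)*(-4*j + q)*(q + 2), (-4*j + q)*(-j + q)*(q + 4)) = -4*j + q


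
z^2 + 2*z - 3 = (z - 1)*(z + 3)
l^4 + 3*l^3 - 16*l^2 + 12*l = l*(l - 2)*(l - 1)*(l + 6)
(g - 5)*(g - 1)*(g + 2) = g^3 - 4*g^2 - 7*g + 10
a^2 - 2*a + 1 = (a - 1)^2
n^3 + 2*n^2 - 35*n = n*(n - 5)*(n + 7)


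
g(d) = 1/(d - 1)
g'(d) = -1/(d - 1)^2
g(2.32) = 0.76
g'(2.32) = -0.57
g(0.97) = -33.33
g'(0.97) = -1111.11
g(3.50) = 0.40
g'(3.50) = -0.16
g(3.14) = 0.47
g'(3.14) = -0.22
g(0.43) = -1.75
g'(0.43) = -3.08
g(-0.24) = -0.81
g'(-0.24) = -0.65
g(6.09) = 0.20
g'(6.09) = -0.04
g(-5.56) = -0.15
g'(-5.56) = -0.02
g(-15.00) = -0.06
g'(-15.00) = 0.00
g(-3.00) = -0.25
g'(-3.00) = -0.06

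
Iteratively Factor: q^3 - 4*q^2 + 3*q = (q)*(q^2 - 4*q + 3) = q*(q - 3)*(q - 1)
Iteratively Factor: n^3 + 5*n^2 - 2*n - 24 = (n - 2)*(n^2 + 7*n + 12) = (n - 2)*(n + 3)*(n + 4)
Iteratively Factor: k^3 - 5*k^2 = (k)*(k^2 - 5*k) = k^2*(k - 5)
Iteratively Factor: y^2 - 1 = (y - 1)*(y + 1)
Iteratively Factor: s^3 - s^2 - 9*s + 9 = (s - 1)*(s^2 - 9) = (s - 1)*(s + 3)*(s - 3)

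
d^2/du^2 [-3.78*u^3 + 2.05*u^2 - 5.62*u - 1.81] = 4.1 - 22.68*u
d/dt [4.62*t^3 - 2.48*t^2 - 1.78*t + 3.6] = 13.86*t^2 - 4.96*t - 1.78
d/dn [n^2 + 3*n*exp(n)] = 3*n*exp(n) + 2*n + 3*exp(n)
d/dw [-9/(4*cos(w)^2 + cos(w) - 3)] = -9*(8*cos(w) + 1)*sin(w)/(4*cos(w)^2 + cos(w) - 3)^2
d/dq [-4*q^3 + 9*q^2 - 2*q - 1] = -12*q^2 + 18*q - 2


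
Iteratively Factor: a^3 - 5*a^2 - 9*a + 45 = (a - 3)*(a^2 - 2*a - 15) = (a - 5)*(a - 3)*(a + 3)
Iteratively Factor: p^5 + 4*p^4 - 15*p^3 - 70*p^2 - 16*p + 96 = (p - 4)*(p^4 + 8*p^3 + 17*p^2 - 2*p - 24) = (p - 4)*(p + 3)*(p^3 + 5*p^2 + 2*p - 8) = (p - 4)*(p - 1)*(p + 3)*(p^2 + 6*p + 8) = (p - 4)*(p - 1)*(p + 2)*(p + 3)*(p + 4)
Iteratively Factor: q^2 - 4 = (q + 2)*(q - 2)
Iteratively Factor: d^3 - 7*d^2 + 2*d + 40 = (d - 4)*(d^2 - 3*d - 10) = (d - 4)*(d + 2)*(d - 5)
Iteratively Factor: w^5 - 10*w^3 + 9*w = (w - 1)*(w^4 + w^3 - 9*w^2 - 9*w) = (w - 1)*(w + 1)*(w^3 - 9*w) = (w - 3)*(w - 1)*(w + 1)*(w^2 + 3*w) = w*(w - 3)*(w - 1)*(w + 1)*(w + 3)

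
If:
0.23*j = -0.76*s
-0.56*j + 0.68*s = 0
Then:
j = 0.00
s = 0.00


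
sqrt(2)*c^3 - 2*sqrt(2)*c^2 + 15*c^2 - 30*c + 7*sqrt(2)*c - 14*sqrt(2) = (c - 2)*(c + 7*sqrt(2))*(sqrt(2)*c + 1)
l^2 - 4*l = l*(l - 4)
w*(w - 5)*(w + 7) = w^3 + 2*w^2 - 35*w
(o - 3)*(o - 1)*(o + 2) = o^3 - 2*o^2 - 5*o + 6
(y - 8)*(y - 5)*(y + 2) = y^3 - 11*y^2 + 14*y + 80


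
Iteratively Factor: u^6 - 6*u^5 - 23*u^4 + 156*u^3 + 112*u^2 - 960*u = (u - 4)*(u^5 - 2*u^4 - 31*u^3 + 32*u^2 + 240*u) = (u - 5)*(u - 4)*(u^4 + 3*u^3 - 16*u^2 - 48*u) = (u - 5)*(u - 4)^2*(u^3 + 7*u^2 + 12*u) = (u - 5)*(u - 4)^2*(u + 3)*(u^2 + 4*u) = (u - 5)*(u - 4)^2*(u + 3)*(u + 4)*(u)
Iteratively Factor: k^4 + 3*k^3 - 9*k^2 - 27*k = (k + 3)*(k^3 - 9*k) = k*(k + 3)*(k^2 - 9) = k*(k + 3)^2*(k - 3)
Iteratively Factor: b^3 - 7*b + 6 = (b - 1)*(b^2 + b - 6) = (b - 1)*(b + 3)*(b - 2)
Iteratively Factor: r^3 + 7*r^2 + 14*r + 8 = (r + 4)*(r^2 + 3*r + 2) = (r + 1)*(r + 4)*(r + 2)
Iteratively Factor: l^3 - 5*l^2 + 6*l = (l - 2)*(l^2 - 3*l) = (l - 3)*(l - 2)*(l)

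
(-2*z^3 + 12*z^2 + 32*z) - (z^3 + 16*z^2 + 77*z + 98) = -3*z^3 - 4*z^2 - 45*z - 98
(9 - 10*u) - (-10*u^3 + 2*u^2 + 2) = 10*u^3 - 2*u^2 - 10*u + 7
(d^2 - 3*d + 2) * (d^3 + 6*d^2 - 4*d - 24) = d^5 + 3*d^4 - 20*d^3 + 64*d - 48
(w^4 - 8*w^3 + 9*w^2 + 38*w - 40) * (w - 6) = w^5 - 14*w^4 + 57*w^3 - 16*w^2 - 268*w + 240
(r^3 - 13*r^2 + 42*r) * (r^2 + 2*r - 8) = r^5 - 11*r^4 + 8*r^3 + 188*r^2 - 336*r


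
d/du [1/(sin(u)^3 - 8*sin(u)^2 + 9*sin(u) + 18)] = (-3*sin(u)^2 + 16*sin(u) - 9)*cos(u)/(sin(u)^3 - 8*sin(u)^2 + 9*sin(u) + 18)^2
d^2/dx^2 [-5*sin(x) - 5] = 5*sin(x)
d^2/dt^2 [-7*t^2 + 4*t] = -14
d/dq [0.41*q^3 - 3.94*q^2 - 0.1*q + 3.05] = 1.23*q^2 - 7.88*q - 0.1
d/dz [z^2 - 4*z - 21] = 2*z - 4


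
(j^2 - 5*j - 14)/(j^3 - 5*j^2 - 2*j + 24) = (j - 7)/(j^2 - 7*j + 12)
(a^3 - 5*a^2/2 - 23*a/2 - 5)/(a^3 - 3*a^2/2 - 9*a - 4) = (a - 5)/(a - 4)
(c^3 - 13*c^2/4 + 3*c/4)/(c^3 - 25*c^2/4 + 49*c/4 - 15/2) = c*(4*c - 1)/(4*c^2 - 13*c + 10)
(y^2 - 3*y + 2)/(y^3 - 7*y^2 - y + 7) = (y - 2)/(y^2 - 6*y - 7)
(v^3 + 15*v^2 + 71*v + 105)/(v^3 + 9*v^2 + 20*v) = (v^2 + 10*v + 21)/(v*(v + 4))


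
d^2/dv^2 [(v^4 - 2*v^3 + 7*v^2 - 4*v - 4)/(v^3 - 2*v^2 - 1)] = 2*(7*v^6 - 9*v^5 - 6*v^4 + 101*v^3 - 108*v^2 + 6*v + 15)/(v^9 - 6*v^8 + 12*v^7 - 11*v^6 + 12*v^5 - 12*v^4 + 3*v^3 - 6*v^2 - 1)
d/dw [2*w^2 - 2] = 4*w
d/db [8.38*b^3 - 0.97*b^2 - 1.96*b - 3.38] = 25.14*b^2 - 1.94*b - 1.96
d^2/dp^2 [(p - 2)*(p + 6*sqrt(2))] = 2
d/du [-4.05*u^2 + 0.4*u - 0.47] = 0.4 - 8.1*u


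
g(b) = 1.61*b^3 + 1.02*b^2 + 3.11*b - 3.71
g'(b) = 4.83*b^2 + 2.04*b + 3.11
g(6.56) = 515.09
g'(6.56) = 224.34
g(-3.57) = -75.07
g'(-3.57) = 57.39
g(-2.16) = -21.89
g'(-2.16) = 21.24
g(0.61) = -1.07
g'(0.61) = 6.15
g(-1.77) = -14.95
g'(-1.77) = 14.63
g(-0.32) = -4.65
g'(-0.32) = 2.95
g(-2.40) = -27.56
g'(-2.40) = 26.03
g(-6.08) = -346.77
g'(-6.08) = 169.25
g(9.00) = 1280.59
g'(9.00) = 412.70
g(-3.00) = -47.33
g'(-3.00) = 40.46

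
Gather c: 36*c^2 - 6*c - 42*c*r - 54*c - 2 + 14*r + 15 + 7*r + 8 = 36*c^2 + c*(-42*r - 60) + 21*r + 21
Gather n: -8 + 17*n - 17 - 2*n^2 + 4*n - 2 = -2*n^2 + 21*n - 27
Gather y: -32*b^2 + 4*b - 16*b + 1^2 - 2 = -32*b^2 - 12*b - 1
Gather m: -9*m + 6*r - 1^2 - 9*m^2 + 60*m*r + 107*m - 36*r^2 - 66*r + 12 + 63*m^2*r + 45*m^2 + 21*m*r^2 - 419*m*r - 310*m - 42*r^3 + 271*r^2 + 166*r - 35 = m^2*(63*r + 36) + m*(21*r^2 - 359*r - 212) - 42*r^3 + 235*r^2 + 106*r - 24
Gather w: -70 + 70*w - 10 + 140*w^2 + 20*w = 140*w^2 + 90*w - 80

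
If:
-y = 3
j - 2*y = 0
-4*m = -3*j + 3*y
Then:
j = -6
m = -9/4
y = -3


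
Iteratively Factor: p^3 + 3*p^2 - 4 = (p - 1)*(p^2 + 4*p + 4) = (p - 1)*(p + 2)*(p + 2)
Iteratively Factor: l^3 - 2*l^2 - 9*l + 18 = (l - 2)*(l^2 - 9) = (l - 3)*(l - 2)*(l + 3)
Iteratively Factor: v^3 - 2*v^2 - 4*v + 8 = (v - 2)*(v^2 - 4) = (v - 2)^2*(v + 2)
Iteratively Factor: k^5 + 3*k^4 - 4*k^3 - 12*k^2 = (k - 2)*(k^4 + 5*k^3 + 6*k^2) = (k - 2)*(k + 3)*(k^3 + 2*k^2) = k*(k - 2)*(k + 3)*(k^2 + 2*k) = k^2*(k - 2)*(k + 3)*(k + 2)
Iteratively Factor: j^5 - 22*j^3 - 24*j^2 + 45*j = (j - 5)*(j^4 + 5*j^3 + 3*j^2 - 9*j) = (j - 5)*(j + 3)*(j^3 + 2*j^2 - 3*j) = (j - 5)*(j + 3)^2*(j^2 - j) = (j - 5)*(j - 1)*(j + 3)^2*(j)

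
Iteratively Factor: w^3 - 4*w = (w)*(w^2 - 4) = w*(w + 2)*(w - 2)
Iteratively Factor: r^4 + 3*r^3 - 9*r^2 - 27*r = (r + 3)*(r^3 - 9*r) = (r + 3)^2*(r^2 - 3*r) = (r - 3)*(r + 3)^2*(r)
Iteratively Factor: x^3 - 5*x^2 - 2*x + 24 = (x - 4)*(x^2 - x - 6) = (x - 4)*(x - 3)*(x + 2)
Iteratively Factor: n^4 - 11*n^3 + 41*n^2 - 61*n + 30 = (n - 1)*(n^3 - 10*n^2 + 31*n - 30) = (n - 2)*(n - 1)*(n^2 - 8*n + 15) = (n - 3)*(n - 2)*(n - 1)*(n - 5)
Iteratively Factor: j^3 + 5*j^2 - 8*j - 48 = (j - 3)*(j^2 + 8*j + 16) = (j - 3)*(j + 4)*(j + 4)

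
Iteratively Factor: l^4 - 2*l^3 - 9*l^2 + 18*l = (l - 2)*(l^3 - 9*l) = (l - 3)*(l - 2)*(l^2 + 3*l) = l*(l - 3)*(l - 2)*(l + 3)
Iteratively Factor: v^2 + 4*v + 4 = (v + 2)*(v + 2)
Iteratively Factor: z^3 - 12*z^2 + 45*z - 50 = (z - 5)*(z^2 - 7*z + 10) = (z - 5)*(z - 2)*(z - 5)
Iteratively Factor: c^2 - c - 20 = (c - 5)*(c + 4)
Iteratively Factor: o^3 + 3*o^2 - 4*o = (o)*(o^2 + 3*o - 4) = o*(o - 1)*(o + 4)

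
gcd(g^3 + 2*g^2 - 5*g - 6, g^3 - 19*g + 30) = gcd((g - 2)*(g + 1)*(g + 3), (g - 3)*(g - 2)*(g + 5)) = g - 2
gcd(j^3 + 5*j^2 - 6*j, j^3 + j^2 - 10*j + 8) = j - 1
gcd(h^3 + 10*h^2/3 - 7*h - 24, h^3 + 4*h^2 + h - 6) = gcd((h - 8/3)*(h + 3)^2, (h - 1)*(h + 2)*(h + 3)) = h + 3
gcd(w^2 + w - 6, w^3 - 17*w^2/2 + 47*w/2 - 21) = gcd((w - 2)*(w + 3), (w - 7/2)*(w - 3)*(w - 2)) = w - 2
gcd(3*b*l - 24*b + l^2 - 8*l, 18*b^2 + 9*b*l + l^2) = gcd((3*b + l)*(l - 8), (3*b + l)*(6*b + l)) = 3*b + l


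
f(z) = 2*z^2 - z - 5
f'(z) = 4*z - 1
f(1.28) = -3.00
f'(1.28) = 4.12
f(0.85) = -4.40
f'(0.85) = 2.40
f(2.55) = 5.46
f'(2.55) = 9.20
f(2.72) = 7.08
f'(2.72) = 9.88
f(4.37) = 28.82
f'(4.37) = 16.48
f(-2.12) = 6.11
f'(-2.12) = -9.48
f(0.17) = -5.11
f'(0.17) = -0.32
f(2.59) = 5.83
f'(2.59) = 9.36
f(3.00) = 10.00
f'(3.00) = 11.00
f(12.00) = 271.00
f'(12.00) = 47.00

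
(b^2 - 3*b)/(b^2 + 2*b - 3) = b*(b - 3)/(b^2 + 2*b - 3)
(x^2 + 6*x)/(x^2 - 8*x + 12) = x*(x + 6)/(x^2 - 8*x + 12)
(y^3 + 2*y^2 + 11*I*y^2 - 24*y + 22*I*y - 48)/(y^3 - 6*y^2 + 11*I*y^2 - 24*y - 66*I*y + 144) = (y + 2)/(y - 6)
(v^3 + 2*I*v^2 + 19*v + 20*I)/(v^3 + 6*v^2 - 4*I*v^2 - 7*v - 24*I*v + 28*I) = (v^2 + 6*I*v - 5)/(v^2 + 6*v - 7)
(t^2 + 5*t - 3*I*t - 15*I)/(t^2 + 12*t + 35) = (t - 3*I)/(t + 7)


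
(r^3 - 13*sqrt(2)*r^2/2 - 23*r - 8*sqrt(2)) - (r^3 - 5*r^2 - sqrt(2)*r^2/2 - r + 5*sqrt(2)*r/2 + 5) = -6*sqrt(2)*r^2 + 5*r^2 - 22*r - 5*sqrt(2)*r/2 - 8*sqrt(2) - 5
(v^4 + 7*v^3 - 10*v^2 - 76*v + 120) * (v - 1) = v^5 + 6*v^4 - 17*v^3 - 66*v^2 + 196*v - 120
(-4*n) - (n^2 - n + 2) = -n^2 - 3*n - 2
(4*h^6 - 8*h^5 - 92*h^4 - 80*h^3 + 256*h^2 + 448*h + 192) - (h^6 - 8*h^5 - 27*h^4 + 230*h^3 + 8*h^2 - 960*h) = 3*h^6 - 65*h^4 - 310*h^3 + 248*h^2 + 1408*h + 192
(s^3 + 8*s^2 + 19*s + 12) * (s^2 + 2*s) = s^5 + 10*s^4 + 35*s^3 + 50*s^2 + 24*s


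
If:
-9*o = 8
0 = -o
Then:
No Solution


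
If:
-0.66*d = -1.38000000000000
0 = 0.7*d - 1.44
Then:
No Solution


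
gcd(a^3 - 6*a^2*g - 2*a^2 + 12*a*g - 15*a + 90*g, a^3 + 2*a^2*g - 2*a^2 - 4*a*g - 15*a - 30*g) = a^2 - 2*a - 15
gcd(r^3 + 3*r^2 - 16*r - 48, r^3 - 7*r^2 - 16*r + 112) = r^2 - 16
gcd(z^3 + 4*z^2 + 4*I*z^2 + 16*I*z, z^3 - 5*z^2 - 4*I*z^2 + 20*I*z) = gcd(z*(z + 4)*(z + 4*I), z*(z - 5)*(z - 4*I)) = z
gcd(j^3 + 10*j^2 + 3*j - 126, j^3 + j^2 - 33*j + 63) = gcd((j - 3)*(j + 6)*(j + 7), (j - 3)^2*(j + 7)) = j^2 + 4*j - 21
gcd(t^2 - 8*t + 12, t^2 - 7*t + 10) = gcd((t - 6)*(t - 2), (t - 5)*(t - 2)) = t - 2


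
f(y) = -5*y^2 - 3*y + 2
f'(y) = -10*y - 3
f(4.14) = -96.12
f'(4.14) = -44.40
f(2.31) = -31.61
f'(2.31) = -26.10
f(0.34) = 0.40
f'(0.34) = -6.40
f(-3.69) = -55.01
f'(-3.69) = 33.90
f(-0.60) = 2.00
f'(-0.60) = 3.00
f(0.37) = 0.21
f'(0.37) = -6.70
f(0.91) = -4.87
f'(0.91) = -12.10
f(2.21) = -29.05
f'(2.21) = -25.10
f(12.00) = -754.00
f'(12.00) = -123.00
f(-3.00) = -34.00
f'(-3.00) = 27.00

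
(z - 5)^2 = z^2 - 10*z + 25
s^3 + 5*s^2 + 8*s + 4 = (s + 1)*(s + 2)^2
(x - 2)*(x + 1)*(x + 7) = x^3 + 6*x^2 - 9*x - 14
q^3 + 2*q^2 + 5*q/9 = q*(q + 1/3)*(q + 5/3)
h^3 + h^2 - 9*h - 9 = (h - 3)*(h + 1)*(h + 3)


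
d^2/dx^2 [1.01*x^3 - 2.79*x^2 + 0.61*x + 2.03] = 6.06*x - 5.58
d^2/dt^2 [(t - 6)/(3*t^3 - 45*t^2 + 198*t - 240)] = 2*(3*(t - 6)*(t^2 - 10*t + 22)^2 + (-t^2 + 10*t - (t - 6)*(t - 5) - 22)*(t^3 - 15*t^2 + 66*t - 80))/(t^3 - 15*t^2 + 66*t - 80)^3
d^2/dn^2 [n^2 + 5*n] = 2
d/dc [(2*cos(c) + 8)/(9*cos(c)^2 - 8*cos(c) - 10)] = 2*(9*cos(c)^2 + 72*cos(c) - 22)*sin(c)/(9*sin(c)^2 + 8*cos(c) + 1)^2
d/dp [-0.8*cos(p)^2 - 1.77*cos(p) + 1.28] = (1.6*cos(p) + 1.77)*sin(p)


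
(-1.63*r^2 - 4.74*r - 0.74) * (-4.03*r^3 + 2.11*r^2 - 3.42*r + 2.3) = 6.5689*r^5 + 15.6629*r^4 - 1.4446*r^3 + 10.9004*r^2 - 8.3712*r - 1.702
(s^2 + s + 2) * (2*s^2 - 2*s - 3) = 2*s^4 - s^2 - 7*s - 6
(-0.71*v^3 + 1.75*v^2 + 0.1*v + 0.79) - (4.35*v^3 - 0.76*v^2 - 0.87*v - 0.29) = -5.06*v^3 + 2.51*v^2 + 0.97*v + 1.08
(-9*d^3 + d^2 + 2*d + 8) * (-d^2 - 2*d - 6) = 9*d^5 + 17*d^4 + 50*d^3 - 18*d^2 - 28*d - 48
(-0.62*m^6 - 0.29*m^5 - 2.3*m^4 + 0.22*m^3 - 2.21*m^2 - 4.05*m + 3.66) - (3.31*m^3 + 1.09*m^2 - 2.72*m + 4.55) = -0.62*m^6 - 0.29*m^5 - 2.3*m^4 - 3.09*m^3 - 3.3*m^2 - 1.33*m - 0.89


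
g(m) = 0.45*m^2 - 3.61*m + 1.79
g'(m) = 0.9*m - 3.61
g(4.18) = -5.44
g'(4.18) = 0.15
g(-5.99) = 39.56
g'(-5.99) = -9.00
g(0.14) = 1.29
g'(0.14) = -3.48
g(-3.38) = 19.13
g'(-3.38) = -6.65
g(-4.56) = 27.61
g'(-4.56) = -7.71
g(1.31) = -2.17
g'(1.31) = -2.43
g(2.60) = -4.55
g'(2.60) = -1.27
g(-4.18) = 24.74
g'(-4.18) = -7.37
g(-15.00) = 157.19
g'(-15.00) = -17.11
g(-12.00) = 109.91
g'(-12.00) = -14.41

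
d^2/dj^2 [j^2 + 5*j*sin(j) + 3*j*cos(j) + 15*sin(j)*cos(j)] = -5*j*sin(j) - 3*j*cos(j) - 6*sin(j) - 30*sin(2*j) + 10*cos(j) + 2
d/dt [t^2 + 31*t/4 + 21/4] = 2*t + 31/4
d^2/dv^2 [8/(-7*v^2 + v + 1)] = 16*(-49*v^2 + 7*v + (14*v - 1)^2 + 7)/(-7*v^2 + v + 1)^3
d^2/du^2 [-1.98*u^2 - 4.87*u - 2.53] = -3.96000000000000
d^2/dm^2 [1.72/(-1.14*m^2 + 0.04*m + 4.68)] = (-4.470624*m^2 + 0.156864*m + 1.72*(2.28*m - 0.04)*(4.56*m - 0.08) + 18.353088)/(-1.14*m^2 + 0.04*m + 4.68)^3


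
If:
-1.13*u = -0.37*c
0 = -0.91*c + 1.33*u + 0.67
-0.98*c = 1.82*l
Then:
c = 1.41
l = -0.76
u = 0.46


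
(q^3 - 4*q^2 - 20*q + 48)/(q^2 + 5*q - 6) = (q^3 - 4*q^2 - 20*q + 48)/(q^2 + 5*q - 6)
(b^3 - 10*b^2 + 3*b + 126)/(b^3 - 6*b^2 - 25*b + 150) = (b^2 - 4*b - 21)/(b^2 - 25)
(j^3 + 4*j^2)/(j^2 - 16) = j^2/(j - 4)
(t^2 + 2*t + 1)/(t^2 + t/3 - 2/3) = 3*(t + 1)/(3*t - 2)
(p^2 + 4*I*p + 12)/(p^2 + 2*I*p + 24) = (p - 2*I)/(p - 4*I)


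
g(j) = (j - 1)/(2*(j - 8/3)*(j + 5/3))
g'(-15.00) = 0.00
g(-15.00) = -0.03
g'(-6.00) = -0.02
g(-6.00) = -0.09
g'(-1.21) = -1.49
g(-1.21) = 0.62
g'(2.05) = -0.53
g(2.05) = -0.23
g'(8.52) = -0.01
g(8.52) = 0.06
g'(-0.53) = -0.26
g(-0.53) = 0.21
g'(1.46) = -0.16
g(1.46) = -0.06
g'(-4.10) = -0.06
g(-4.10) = -0.15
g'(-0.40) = -0.21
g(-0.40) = 0.18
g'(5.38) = -0.03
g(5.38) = 0.11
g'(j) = -(j - 1)/(2*(j - 8/3)*(j + 5/3)^2) + 1/(2*(j - 8/3)*(j + 5/3)) - (j - 1)/(2*(j - 8/3)^2*(j + 5/3)) = 9*(-9*j^2 + 18*j - 49)/(2*(81*j^4 - 162*j^3 - 639*j^2 + 720*j + 1600))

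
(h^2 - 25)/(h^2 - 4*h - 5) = (h + 5)/(h + 1)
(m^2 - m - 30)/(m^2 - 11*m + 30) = (m + 5)/(m - 5)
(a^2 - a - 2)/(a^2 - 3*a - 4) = (a - 2)/(a - 4)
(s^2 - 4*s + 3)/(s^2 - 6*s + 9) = (s - 1)/(s - 3)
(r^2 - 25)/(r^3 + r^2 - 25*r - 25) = 1/(r + 1)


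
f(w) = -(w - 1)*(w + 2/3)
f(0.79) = 0.31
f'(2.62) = -4.91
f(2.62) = -5.32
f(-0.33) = 0.45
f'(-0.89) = 2.11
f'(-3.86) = 8.05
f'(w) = 1/3 - 2*w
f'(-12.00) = 24.33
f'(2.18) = -4.03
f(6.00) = -33.33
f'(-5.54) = 11.41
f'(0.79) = -1.25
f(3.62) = -11.23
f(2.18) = -3.36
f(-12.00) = -147.33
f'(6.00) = -11.67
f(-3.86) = -15.52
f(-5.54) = -31.87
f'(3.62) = -6.91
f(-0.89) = -0.42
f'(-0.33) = 0.99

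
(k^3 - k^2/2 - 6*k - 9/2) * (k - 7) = k^4 - 15*k^3/2 - 5*k^2/2 + 75*k/2 + 63/2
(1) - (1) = 0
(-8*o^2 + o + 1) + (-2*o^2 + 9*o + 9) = -10*o^2 + 10*o + 10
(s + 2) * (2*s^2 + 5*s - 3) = 2*s^3 + 9*s^2 + 7*s - 6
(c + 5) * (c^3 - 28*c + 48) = c^4 + 5*c^3 - 28*c^2 - 92*c + 240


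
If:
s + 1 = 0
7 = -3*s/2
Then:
No Solution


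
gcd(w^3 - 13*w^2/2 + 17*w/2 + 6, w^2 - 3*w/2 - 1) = w + 1/2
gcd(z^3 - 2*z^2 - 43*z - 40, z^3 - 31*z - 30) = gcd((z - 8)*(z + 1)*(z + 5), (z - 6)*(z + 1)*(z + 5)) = z^2 + 6*z + 5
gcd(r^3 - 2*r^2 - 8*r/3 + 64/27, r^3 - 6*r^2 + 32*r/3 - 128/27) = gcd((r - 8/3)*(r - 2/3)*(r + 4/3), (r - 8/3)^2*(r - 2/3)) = r^2 - 10*r/3 + 16/9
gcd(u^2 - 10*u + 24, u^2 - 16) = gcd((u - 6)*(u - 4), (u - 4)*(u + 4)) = u - 4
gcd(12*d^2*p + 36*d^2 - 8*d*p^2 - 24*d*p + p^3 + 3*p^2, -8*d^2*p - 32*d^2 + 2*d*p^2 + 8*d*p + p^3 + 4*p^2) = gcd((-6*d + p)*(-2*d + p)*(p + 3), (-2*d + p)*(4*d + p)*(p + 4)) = -2*d + p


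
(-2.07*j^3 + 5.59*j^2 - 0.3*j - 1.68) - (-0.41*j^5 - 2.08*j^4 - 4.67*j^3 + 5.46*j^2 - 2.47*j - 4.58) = 0.41*j^5 + 2.08*j^4 + 2.6*j^3 + 0.13*j^2 + 2.17*j + 2.9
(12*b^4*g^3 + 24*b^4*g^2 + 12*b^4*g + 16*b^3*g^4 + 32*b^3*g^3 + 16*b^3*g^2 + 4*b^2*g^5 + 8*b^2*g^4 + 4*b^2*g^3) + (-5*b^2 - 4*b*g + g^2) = 12*b^4*g^3 + 24*b^4*g^2 + 12*b^4*g + 16*b^3*g^4 + 32*b^3*g^3 + 16*b^3*g^2 + 4*b^2*g^5 + 8*b^2*g^4 + 4*b^2*g^3 - 5*b^2 - 4*b*g + g^2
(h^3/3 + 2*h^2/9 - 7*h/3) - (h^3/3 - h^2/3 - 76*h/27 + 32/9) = 5*h^2/9 + 13*h/27 - 32/9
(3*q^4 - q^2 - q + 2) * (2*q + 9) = 6*q^5 + 27*q^4 - 2*q^3 - 11*q^2 - 5*q + 18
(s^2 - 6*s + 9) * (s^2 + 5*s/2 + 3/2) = s^4 - 7*s^3/2 - 9*s^2/2 + 27*s/2 + 27/2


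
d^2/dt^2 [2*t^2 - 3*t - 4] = 4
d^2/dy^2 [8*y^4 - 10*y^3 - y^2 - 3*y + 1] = 96*y^2 - 60*y - 2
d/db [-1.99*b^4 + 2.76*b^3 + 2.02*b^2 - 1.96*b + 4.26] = -7.96*b^3 + 8.28*b^2 + 4.04*b - 1.96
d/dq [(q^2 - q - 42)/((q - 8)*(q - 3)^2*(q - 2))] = (-2*q^4 + 13*q^3 + 175*q^2 - 1592*q + 2652)/(q^7 - 29*q^6 + 339*q^5 - 2075*q^4 + 7240*q^3 - 14508*q^2 + 15552*q - 6912)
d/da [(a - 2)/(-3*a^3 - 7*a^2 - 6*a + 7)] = (-3*a^3 - 7*a^2 - 6*a + (a - 2)*(9*a^2 + 14*a + 6) + 7)/(3*a^3 + 7*a^2 + 6*a - 7)^2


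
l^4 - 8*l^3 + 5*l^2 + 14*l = l*(l - 7)*(l - 2)*(l + 1)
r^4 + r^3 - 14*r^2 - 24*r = r*(r - 4)*(r + 2)*(r + 3)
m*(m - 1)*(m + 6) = m^3 + 5*m^2 - 6*m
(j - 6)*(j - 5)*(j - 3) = j^3 - 14*j^2 + 63*j - 90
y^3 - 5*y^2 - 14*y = y*(y - 7)*(y + 2)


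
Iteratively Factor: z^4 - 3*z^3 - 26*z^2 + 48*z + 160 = (z + 2)*(z^3 - 5*z^2 - 16*z + 80) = (z - 4)*(z + 2)*(z^2 - z - 20) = (z - 5)*(z - 4)*(z + 2)*(z + 4)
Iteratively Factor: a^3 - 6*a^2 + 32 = (a - 4)*(a^2 - 2*a - 8) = (a - 4)^2*(a + 2)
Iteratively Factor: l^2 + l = (l)*(l + 1)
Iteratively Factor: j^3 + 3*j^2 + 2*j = (j + 1)*(j^2 + 2*j) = j*(j + 1)*(j + 2)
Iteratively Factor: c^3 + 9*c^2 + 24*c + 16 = (c + 4)*(c^2 + 5*c + 4) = (c + 1)*(c + 4)*(c + 4)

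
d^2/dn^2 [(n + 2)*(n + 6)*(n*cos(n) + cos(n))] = -n^3*cos(n) - 6*n^2*sin(n) - 9*n^2*cos(n) - 36*n*sin(n) - 14*n*cos(n) - 40*sin(n) + 6*cos(n)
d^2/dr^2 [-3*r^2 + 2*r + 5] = -6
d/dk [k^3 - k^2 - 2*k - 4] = 3*k^2 - 2*k - 2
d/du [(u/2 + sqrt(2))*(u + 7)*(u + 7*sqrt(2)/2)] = 3*u^2/2 + 7*u + 11*sqrt(2)*u/2 + 7 + 77*sqrt(2)/4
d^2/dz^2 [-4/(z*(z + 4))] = 8*(-z^2 - z*(z + 4) - (z + 4)^2)/(z^3*(z + 4)^3)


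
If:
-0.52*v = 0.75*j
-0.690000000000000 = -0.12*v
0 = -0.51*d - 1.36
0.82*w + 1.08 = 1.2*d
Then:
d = -2.67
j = -3.99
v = 5.75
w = -5.22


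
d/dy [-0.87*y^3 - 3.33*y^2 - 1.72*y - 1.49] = -2.61*y^2 - 6.66*y - 1.72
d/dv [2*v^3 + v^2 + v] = 6*v^2 + 2*v + 1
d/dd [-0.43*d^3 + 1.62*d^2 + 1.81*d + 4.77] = -1.29*d^2 + 3.24*d + 1.81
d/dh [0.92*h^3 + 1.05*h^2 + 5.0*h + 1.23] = 2.76*h^2 + 2.1*h + 5.0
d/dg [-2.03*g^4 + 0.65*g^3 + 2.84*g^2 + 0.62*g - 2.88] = -8.12*g^3 + 1.95*g^2 + 5.68*g + 0.62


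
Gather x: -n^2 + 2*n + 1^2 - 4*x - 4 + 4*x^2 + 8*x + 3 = -n^2 + 2*n + 4*x^2 + 4*x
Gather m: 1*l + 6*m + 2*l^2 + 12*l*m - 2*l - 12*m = 2*l^2 - l + m*(12*l - 6)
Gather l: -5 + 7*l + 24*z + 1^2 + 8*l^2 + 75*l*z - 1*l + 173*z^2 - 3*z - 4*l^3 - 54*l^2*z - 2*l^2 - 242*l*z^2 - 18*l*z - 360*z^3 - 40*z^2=-4*l^3 + l^2*(6 - 54*z) + l*(-242*z^2 + 57*z + 6) - 360*z^3 + 133*z^2 + 21*z - 4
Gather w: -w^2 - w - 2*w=-w^2 - 3*w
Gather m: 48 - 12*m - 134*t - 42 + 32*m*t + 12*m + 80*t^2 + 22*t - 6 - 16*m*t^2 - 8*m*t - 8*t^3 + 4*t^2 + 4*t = m*(-16*t^2 + 24*t) - 8*t^3 + 84*t^2 - 108*t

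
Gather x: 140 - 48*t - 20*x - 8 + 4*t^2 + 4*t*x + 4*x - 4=4*t^2 - 48*t + x*(4*t - 16) + 128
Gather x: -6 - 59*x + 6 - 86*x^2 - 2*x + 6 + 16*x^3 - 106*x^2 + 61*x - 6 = 16*x^3 - 192*x^2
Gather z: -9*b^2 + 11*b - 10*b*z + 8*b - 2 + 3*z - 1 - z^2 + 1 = -9*b^2 + 19*b - z^2 + z*(3 - 10*b) - 2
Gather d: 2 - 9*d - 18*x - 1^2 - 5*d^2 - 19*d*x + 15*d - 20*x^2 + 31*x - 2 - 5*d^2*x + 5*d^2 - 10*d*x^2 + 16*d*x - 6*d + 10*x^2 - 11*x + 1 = -5*d^2*x + d*(-10*x^2 - 3*x) - 10*x^2 + 2*x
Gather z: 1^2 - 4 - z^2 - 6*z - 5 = -z^2 - 6*z - 8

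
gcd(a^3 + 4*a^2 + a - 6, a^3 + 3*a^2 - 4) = a^2 + a - 2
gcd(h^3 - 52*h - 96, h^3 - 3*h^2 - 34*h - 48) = h^2 - 6*h - 16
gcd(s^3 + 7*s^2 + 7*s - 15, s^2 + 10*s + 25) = s + 5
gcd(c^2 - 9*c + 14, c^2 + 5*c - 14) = c - 2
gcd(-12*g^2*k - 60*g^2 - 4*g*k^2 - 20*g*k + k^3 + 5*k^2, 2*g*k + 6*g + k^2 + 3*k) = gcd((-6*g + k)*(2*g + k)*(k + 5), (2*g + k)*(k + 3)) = 2*g + k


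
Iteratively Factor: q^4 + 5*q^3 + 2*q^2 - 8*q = (q + 4)*(q^3 + q^2 - 2*q) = (q + 2)*(q + 4)*(q^2 - q) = q*(q + 2)*(q + 4)*(q - 1)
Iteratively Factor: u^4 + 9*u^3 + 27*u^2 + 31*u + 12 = (u + 4)*(u^3 + 5*u^2 + 7*u + 3) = (u + 3)*(u + 4)*(u^2 + 2*u + 1) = (u + 1)*(u + 3)*(u + 4)*(u + 1)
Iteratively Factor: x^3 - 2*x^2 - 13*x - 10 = (x - 5)*(x^2 + 3*x + 2) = (x - 5)*(x + 1)*(x + 2)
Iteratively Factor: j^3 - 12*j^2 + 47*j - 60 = (j - 5)*(j^2 - 7*j + 12) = (j - 5)*(j - 3)*(j - 4)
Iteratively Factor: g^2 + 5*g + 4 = (g + 4)*(g + 1)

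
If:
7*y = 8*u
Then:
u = 7*y/8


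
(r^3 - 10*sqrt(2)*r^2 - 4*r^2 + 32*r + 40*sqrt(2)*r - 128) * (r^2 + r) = r^5 - 10*sqrt(2)*r^4 - 3*r^4 + 28*r^3 + 30*sqrt(2)*r^3 - 96*r^2 + 40*sqrt(2)*r^2 - 128*r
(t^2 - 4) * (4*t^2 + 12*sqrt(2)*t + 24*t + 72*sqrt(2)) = 4*t^4 + 12*sqrt(2)*t^3 + 24*t^3 - 16*t^2 + 72*sqrt(2)*t^2 - 96*t - 48*sqrt(2)*t - 288*sqrt(2)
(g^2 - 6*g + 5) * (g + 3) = g^3 - 3*g^2 - 13*g + 15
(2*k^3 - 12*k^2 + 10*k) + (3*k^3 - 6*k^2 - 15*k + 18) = 5*k^3 - 18*k^2 - 5*k + 18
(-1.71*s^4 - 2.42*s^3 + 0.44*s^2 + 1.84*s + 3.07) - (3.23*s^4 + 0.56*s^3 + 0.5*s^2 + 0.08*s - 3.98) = -4.94*s^4 - 2.98*s^3 - 0.06*s^2 + 1.76*s + 7.05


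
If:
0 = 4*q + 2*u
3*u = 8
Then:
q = -4/3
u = 8/3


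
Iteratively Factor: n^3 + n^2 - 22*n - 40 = (n + 2)*(n^2 - n - 20) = (n - 5)*(n + 2)*(n + 4)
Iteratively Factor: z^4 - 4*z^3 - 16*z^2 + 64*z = (z - 4)*(z^3 - 16*z) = (z - 4)^2*(z^2 + 4*z) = (z - 4)^2*(z + 4)*(z)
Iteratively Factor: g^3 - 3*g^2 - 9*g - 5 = (g + 1)*(g^2 - 4*g - 5) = (g + 1)^2*(g - 5)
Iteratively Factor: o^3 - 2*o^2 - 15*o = (o - 5)*(o^2 + 3*o) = (o - 5)*(o + 3)*(o)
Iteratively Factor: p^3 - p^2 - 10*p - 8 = (p + 2)*(p^2 - 3*p - 4) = (p - 4)*(p + 2)*(p + 1)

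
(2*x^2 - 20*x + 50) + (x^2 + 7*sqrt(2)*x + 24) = 3*x^2 - 20*x + 7*sqrt(2)*x + 74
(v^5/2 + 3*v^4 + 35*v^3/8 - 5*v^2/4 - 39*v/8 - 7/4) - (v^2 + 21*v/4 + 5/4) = v^5/2 + 3*v^4 + 35*v^3/8 - 9*v^2/4 - 81*v/8 - 3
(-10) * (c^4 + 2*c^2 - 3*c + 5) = -10*c^4 - 20*c^2 + 30*c - 50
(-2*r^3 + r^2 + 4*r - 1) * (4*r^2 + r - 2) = -8*r^5 + 2*r^4 + 21*r^3 - 2*r^2 - 9*r + 2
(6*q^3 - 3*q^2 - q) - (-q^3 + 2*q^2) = 7*q^3 - 5*q^2 - q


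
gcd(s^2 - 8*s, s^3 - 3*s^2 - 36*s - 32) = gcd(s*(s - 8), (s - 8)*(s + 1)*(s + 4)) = s - 8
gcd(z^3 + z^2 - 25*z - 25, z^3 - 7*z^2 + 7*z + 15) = z^2 - 4*z - 5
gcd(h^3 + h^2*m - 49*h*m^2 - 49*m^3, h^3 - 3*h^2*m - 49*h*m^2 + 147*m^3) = h^2 - 49*m^2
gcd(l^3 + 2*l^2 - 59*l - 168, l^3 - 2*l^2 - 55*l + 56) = l^2 - l - 56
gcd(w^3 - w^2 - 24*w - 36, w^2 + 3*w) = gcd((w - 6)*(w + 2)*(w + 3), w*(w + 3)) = w + 3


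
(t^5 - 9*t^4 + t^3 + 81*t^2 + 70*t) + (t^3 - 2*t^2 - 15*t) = t^5 - 9*t^4 + 2*t^3 + 79*t^2 + 55*t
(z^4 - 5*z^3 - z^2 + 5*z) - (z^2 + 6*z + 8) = z^4 - 5*z^3 - 2*z^2 - z - 8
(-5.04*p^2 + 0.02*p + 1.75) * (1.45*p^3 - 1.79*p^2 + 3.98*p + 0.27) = -7.308*p^5 + 9.0506*p^4 - 17.5575*p^3 - 4.4137*p^2 + 6.9704*p + 0.4725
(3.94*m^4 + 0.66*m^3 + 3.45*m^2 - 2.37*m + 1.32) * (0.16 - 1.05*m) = -4.137*m^5 - 0.0626000000000001*m^4 - 3.5169*m^3 + 3.0405*m^2 - 1.7652*m + 0.2112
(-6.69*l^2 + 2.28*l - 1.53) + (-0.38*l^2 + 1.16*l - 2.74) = -7.07*l^2 + 3.44*l - 4.27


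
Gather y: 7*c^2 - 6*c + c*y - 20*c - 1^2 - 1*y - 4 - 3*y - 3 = 7*c^2 - 26*c + y*(c - 4) - 8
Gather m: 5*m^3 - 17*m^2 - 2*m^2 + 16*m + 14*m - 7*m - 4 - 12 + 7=5*m^3 - 19*m^2 + 23*m - 9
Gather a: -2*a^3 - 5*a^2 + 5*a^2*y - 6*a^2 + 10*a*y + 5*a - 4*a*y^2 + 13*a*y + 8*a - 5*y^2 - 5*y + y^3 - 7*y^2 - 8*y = -2*a^3 + a^2*(5*y - 11) + a*(-4*y^2 + 23*y + 13) + y^3 - 12*y^2 - 13*y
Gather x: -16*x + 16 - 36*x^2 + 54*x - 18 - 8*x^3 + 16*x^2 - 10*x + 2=-8*x^3 - 20*x^2 + 28*x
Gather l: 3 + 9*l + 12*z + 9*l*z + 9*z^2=l*(9*z + 9) + 9*z^2 + 12*z + 3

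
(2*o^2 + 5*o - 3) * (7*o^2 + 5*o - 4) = 14*o^4 + 45*o^3 - 4*o^2 - 35*o + 12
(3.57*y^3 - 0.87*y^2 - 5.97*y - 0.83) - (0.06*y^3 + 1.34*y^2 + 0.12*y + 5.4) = 3.51*y^3 - 2.21*y^2 - 6.09*y - 6.23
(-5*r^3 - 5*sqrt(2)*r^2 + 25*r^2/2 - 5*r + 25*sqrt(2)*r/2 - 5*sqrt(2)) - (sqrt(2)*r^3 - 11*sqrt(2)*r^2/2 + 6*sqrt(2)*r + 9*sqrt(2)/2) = -5*r^3 - sqrt(2)*r^3 + sqrt(2)*r^2/2 + 25*r^2/2 - 5*r + 13*sqrt(2)*r/2 - 19*sqrt(2)/2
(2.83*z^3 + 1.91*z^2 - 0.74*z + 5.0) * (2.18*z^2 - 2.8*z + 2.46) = 6.1694*z^5 - 3.7602*z^4 + 0.000600000000000378*z^3 + 17.6706*z^2 - 15.8204*z + 12.3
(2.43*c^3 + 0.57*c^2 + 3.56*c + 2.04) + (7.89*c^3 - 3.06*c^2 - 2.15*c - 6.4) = 10.32*c^3 - 2.49*c^2 + 1.41*c - 4.36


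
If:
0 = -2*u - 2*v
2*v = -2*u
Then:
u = -v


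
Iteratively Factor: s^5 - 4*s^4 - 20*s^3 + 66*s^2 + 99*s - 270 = (s + 3)*(s^4 - 7*s^3 + s^2 + 63*s - 90) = (s - 3)*(s + 3)*(s^3 - 4*s^2 - 11*s + 30) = (s - 3)*(s - 2)*(s + 3)*(s^2 - 2*s - 15) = (s - 5)*(s - 3)*(s - 2)*(s + 3)*(s + 3)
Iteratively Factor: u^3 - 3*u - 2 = (u + 1)*(u^2 - u - 2) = (u - 2)*(u + 1)*(u + 1)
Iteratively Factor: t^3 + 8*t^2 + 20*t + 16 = (t + 2)*(t^2 + 6*t + 8) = (t + 2)^2*(t + 4)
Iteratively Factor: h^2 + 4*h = (h + 4)*(h)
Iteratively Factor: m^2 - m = (m - 1)*(m)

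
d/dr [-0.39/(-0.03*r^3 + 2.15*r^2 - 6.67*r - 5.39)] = (-0.0351*r^2 + 1.677*r - 2.6013)/(0.03*r^3 - 2.15*r^2 + 6.67*r + 5.39)^2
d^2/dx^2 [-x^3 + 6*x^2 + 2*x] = 12 - 6*x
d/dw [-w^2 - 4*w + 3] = -2*w - 4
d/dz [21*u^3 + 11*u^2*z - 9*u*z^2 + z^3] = 11*u^2 - 18*u*z + 3*z^2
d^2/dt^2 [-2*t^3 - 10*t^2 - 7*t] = -12*t - 20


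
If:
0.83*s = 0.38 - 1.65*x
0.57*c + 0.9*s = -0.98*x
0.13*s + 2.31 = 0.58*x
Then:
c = 3.29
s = -5.16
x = 2.83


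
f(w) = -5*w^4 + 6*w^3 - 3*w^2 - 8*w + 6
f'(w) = -20*w^3 + 18*w^2 - 6*w - 8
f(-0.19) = 7.36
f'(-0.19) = -6.07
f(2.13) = -69.59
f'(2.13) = -132.39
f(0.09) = 5.26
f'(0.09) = -8.41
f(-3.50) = -1010.31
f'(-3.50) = 1091.00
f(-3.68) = -1221.19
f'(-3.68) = 1254.56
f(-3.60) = -1123.82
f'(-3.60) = 1180.00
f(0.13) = 4.92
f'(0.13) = -8.52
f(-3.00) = -564.00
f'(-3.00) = 712.00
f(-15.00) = -273924.00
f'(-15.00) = 71632.00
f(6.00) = -5334.00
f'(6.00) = -3716.00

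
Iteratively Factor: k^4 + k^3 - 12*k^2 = (k)*(k^3 + k^2 - 12*k) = k*(k + 4)*(k^2 - 3*k) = k^2*(k + 4)*(k - 3)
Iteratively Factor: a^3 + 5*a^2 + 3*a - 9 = (a + 3)*(a^2 + 2*a - 3) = (a - 1)*(a + 3)*(a + 3)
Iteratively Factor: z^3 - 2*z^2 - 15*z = (z)*(z^2 - 2*z - 15) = z*(z + 3)*(z - 5)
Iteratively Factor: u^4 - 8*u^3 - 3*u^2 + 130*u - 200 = (u - 5)*(u^3 - 3*u^2 - 18*u + 40) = (u - 5)^2*(u^2 + 2*u - 8) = (u - 5)^2*(u + 4)*(u - 2)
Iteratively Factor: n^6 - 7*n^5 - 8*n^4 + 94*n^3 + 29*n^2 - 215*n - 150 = (n - 5)*(n^5 - 2*n^4 - 18*n^3 + 4*n^2 + 49*n + 30) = (n - 5)*(n + 3)*(n^4 - 5*n^3 - 3*n^2 + 13*n + 10) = (n - 5)*(n + 1)*(n + 3)*(n^3 - 6*n^2 + 3*n + 10) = (n - 5)*(n + 1)^2*(n + 3)*(n^2 - 7*n + 10) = (n - 5)*(n - 2)*(n + 1)^2*(n + 3)*(n - 5)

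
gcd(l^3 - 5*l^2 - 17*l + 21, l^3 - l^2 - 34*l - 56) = l - 7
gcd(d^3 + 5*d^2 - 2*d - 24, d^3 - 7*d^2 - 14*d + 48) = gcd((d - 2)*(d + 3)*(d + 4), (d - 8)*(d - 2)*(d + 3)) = d^2 + d - 6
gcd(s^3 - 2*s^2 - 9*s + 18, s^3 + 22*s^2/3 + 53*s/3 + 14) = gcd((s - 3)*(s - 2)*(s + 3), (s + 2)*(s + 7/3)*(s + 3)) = s + 3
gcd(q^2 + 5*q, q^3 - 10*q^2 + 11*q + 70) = 1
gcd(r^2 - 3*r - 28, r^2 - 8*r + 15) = 1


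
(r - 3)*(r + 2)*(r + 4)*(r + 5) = r^4 + 8*r^3 + 5*r^2 - 74*r - 120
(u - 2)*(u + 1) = u^2 - u - 2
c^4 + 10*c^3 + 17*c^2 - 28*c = c*(c - 1)*(c + 4)*(c + 7)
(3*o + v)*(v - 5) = 3*o*v - 15*o + v^2 - 5*v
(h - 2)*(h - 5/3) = h^2 - 11*h/3 + 10/3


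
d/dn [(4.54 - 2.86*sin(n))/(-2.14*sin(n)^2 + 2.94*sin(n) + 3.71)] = (-6.1204*sin(n)^2 + 19.4312*sin(n) - 23.9582)*cos(n)/(4.5796*sin(n)^4 - 12.5832*sin(n)^3 - 7.2352*sin(n)^2 + 21.8148*sin(n) + 13.7641)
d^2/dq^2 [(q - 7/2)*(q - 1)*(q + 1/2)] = 6*q - 8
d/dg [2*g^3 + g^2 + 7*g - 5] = 6*g^2 + 2*g + 7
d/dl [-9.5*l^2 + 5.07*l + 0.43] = 5.07 - 19.0*l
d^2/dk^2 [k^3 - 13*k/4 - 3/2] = 6*k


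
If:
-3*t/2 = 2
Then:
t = -4/3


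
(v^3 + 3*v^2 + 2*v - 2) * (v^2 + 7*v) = v^5 + 10*v^4 + 23*v^3 + 12*v^2 - 14*v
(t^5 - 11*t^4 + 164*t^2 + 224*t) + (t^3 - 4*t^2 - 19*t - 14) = t^5 - 11*t^4 + t^3 + 160*t^2 + 205*t - 14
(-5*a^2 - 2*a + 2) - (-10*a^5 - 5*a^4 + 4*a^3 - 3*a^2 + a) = 10*a^5 + 5*a^4 - 4*a^3 - 2*a^2 - 3*a + 2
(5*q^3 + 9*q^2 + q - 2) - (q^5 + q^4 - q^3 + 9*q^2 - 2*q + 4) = -q^5 - q^4 + 6*q^3 + 3*q - 6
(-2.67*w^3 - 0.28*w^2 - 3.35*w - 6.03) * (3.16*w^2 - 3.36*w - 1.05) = -8.4372*w^5 + 8.0864*w^4 - 6.8417*w^3 - 7.5048*w^2 + 23.7783*w + 6.3315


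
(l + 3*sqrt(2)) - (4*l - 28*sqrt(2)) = -3*l + 31*sqrt(2)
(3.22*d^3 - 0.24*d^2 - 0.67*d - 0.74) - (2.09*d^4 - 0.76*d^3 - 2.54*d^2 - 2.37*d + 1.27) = -2.09*d^4 + 3.98*d^3 + 2.3*d^2 + 1.7*d - 2.01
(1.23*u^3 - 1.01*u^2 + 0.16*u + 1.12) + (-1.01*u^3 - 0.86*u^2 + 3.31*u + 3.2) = 0.22*u^3 - 1.87*u^2 + 3.47*u + 4.32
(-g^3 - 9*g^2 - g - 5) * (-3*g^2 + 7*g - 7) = 3*g^5 + 20*g^4 - 53*g^3 + 71*g^2 - 28*g + 35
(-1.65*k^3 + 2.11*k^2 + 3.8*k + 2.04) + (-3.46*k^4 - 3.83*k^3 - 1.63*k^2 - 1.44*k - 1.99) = -3.46*k^4 - 5.48*k^3 + 0.48*k^2 + 2.36*k + 0.05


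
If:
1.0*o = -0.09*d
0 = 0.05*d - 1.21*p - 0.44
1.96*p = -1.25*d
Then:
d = 0.54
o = -0.05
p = -0.34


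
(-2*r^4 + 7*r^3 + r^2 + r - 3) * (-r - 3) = 2*r^5 - r^4 - 22*r^3 - 4*r^2 + 9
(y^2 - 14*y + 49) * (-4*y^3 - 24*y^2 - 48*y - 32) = -4*y^5 + 32*y^4 + 92*y^3 - 536*y^2 - 1904*y - 1568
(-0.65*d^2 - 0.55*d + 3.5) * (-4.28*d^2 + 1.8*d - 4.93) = 2.782*d^4 + 1.184*d^3 - 12.7655*d^2 + 9.0115*d - 17.255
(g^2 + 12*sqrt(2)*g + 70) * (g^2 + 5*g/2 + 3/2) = g^4 + 5*g^3/2 + 12*sqrt(2)*g^3 + 30*sqrt(2)*g^2 + 143*g^2/2 + 18*sqrt(2)*g + 175*g + 105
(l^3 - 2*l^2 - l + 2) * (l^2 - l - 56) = l^5 - 3*l^4 - 55*l^3 + 115*l^2 + 54*l - 112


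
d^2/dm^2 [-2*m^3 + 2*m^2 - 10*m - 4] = 4 - 12*m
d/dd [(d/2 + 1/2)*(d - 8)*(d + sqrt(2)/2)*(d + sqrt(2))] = 2*d^3 - 21*d^2/2 + 9*sqrt(2)*d^2/4 - 21*sqrt(2)*d/2 - 7*d - 6*sqrt(2) - 7/2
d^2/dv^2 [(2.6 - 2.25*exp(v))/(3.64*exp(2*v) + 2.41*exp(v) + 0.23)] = (-29.8116*exp(4*v) + 157.53374*exp(3*v) + 79.72692*exp(2*v) + 7.641355*exp(v) - 1.560205)*exp(v)/(48.228544*exp(6*v) + 95.794608*exp(5*v) + 72.566676*exp(4*v) + 26.103433*exp(3*v) + 4.585257*exp(2*v) + 0.382467*exp(v) + 0.012167)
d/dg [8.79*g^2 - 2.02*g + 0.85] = 17.58*g - 2.02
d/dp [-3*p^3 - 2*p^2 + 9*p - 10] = -9*p^2 - 4*p + 9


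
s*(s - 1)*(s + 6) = s^3 + 5*s^2 - 6*s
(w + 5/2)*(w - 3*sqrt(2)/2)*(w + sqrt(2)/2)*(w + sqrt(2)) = w^4 + 5*w^3/2 - 7*w^2/2 - 35*w/4 - 3*sqrt(2)*w/2 - 15*sqrt(2)/4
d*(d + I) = d^2 + I*d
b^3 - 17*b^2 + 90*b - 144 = (b - 8)*(b - 6)*(b - 3)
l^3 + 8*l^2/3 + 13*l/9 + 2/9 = (l + 1/3)^2*(l + 2)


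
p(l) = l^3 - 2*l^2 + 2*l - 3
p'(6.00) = 86.00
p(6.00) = 153.00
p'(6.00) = 86.00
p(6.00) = 153.00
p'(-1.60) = 16.08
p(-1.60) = -15.42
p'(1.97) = 5.76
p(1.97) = 0.82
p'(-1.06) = 9.61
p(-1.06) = -8.56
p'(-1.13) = 10.35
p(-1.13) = -9.26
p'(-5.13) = 101.47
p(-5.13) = -200.90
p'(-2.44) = 29.62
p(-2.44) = -34.31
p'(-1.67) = 17.05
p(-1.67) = -16.58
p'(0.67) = 0.67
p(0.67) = -2.26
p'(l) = 3*l^2 - 4*l + 2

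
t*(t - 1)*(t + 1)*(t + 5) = t^4 + 5*t^3 - t^2 - 5*t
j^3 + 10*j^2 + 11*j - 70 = (j - 2)*(j + 5)*(j + 7)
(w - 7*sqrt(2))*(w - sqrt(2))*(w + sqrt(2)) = w^3 - 7*sqrt(2)*w^2 - 2*w + 14*sqrt(2)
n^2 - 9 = (n - 3)*(n + 3)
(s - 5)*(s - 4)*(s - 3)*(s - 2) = s^4 - 14*s^3 + 71*s^2 - 154*s + 120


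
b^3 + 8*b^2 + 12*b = b*(b + 2)*(b + 6)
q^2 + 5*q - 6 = (q - 1)*(q + 6)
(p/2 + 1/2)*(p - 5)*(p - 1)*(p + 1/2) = p^4/2 - 9*p^3/4 - 7*p^2/4 + 9*p/4 + 5/4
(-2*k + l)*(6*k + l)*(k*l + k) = -12*k^3*l - 12*k^3 + 4*k^2*l^2 + 4*k^2*l + k*l^3 + k*l^2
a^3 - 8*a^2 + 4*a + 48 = (a - 6)*(a - 4)*(a + 2)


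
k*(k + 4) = k^2 + 4*k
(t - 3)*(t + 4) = t^2 + t - 12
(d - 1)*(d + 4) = d^2 + 3*d - 4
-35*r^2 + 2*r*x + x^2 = (-5*r + x)*(7*r + x)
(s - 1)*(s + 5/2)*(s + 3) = s^3 + 9*s^2/2 + 2*s - 15/2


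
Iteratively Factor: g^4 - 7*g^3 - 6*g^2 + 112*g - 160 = (g - 2)*(g^3 - 5*g^2 - 16*g + 80) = (g - 5)*(g - 2)*(g^2 - 16) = (g - 5)*(g - 4)*(g - 2)*(g + 4)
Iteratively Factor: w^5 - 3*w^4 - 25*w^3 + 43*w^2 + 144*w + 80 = (w - 5)*(w^4 + 2*w^3 - 15*w^2 - 32*w - 16) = (w - 5)*(w + 1)*(w^3 + w^2 - 16*w - 16) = (w - 5)*(w - 4)*(w + 1)*(w^2 + 5*w + 4) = (w - 5)*(w - 4)*(w + 1)^2*(w + 4)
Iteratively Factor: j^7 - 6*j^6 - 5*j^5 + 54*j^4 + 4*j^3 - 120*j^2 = (j + 2)*(j^6 - 8*j^5 + 11*j^4 + 32*j^3 - 60*j^2) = (j - 5)*(j + 2)*(j^5 - 3*j^4 - 4*j^3 + 12*j^2) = j*(j - 5)*(j + 2)*(j^4 - 3*j^3 - 4*j^2 + 12*j) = j*(j - 5)*(j - 2)*(j + 2)*(j^3 - j^2 - 6*j) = j^2*(j - 5)*(j - 2)*(j + 2)*(j^2 - j - 6) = j^2*(j - 5)*(j - 3)*(j - 2)*(j + 2)*(j + 2)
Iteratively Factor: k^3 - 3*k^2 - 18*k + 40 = (k - 5)*(k^2 + 2*k - 8) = (k - 5)*(k - 2)*(k + 4)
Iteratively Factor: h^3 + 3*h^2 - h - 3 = (h - 1)*(h^2 + 4*h + 3) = (h - 1)*(h + 3)*(h + 1)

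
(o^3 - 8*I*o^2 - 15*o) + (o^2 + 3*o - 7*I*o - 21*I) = o^3 + o^2 - 8*I*o^2 - 12*o - 7*I*o - 21*I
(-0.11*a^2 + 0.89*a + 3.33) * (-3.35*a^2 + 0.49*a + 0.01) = 0.3685*a^4 - 3.0354*a^3 - 10.7205*a^2 + 1.6406*a + 0.0333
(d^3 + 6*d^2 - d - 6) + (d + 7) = d^3 + 6*d^2 + 1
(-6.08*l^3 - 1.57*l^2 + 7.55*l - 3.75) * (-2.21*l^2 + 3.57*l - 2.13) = 13.4368*l^5 - 18.2359*l^4 - 9.34*l^3 + 38.5851*l^2 - 29.469*l + 7.9875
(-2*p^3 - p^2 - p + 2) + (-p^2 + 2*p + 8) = -2*p^3 - 2*p^2 + p + 10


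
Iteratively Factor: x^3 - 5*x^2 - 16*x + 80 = (x + 4)*(x^2 - 9*x + 20) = (x - 5)*(x + 4)*(x - 4)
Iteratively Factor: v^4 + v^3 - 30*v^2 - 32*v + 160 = (v + 4)*(v^3 - 3*v^2 - 18*v + 40) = (v - 2)*(v + 4)*(v^2 - v - 20) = (v - 2)*(v + 4)^2*(v - 5)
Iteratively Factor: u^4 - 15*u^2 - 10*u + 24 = (u + 3)*(u^3 - 3*u^2 - 6*u + 8) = (u - 4)*(u + 3)*(u^2 + u - 2) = (u - 4)*(u - 1)*(u + 3)*(u + 2)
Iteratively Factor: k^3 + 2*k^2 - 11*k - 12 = (k - 3)*(k^2 + 5*k + 4) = (k - 3)*(k + 1)*(k + 4)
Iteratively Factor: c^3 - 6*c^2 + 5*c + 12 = (c - 3)*(c^2 - 3*c - 4) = (c - 3)*(c + 1)*(c - 4)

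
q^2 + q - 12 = (q - 3)*(q + 4)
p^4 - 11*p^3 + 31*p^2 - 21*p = p*(p - 7)*(p - 3)*(p - 1)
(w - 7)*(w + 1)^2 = w^3 - 5*w^2 - 13*w - 7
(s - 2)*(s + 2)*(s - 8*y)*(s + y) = s^4 - 7*s^3*y - 8*s^2*y^2 - 4*s^2 + 28*s*y + 32*y^2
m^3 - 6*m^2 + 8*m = m*(m - 4)*(m - 2)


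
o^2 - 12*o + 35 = (o - 7)*(o - 5)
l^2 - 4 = (l - 2)*(l + 2)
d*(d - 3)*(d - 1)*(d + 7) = d^4 + 3*d^3 - 25*d^2 + 21*d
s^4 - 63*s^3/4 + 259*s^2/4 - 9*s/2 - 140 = (s - 8)*(s - 7)*(s - 2)*(s + 5/4)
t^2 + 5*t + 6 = (t + 2)*(t + 3)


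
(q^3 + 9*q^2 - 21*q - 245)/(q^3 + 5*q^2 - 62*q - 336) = (q^2 + 2*q - 35)/(q^2 - 2*q - 48)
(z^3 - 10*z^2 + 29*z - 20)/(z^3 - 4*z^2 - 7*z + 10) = (z - 4)/(z + 2)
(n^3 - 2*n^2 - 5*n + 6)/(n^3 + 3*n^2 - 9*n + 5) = (n^2 - n - 6)/(n^2 + 4*n - 5)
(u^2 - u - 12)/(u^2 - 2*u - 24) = (-u^2 + u + 12)/(-u^2 + 2*u + 24)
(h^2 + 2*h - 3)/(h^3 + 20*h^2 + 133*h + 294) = (h^2 + 2*h - 3)/(h^3 + 20*h^2 + 133*h + 294)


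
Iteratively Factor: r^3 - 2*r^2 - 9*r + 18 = (r - 2)*(r^2 - 9) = (r - 3)*(r - 2)*(r + 3)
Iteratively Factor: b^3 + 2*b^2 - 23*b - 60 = (b + 4)*(b^2 - 2*b - 15) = (b + 3)*(b + 4)*(b - 5)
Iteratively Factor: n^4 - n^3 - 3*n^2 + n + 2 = (n + 1)*(n^3 - 2*n^2 - n + 2) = (n - 2)*(n + 1)*(n^2 - 1) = (n - 2)*(n - 1)*(n + 1)*(n + 1)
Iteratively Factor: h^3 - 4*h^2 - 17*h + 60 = (h - 5)*(h^2 + h - 12) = (h - 5)*(h - 3)*(h + 4)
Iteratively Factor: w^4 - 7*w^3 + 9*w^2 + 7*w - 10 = (w - 1)*(w^3 - 6*w^2 + 3*w + 10) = (w - 1)*(w + 1)*(w^2 - 7*w + 10) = (w - 5)*(w - 1)*(w + 1)*(w - 2)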